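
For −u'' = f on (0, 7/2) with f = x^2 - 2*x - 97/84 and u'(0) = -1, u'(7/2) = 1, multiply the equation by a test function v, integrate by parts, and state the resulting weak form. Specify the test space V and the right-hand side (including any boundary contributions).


V = H^1(0, 7/2) (v unrestricted at boundary; u is determined up to an additive constant); weak form: ∫_0^7/2 u'v' dx = ∫_0^7/2 (x^2 - 2*x - 97/84) v dx + v(7/2) + v(0) for all v ∈ V.

Multiply both sides by a test function v and integrate from 0 to 7/2:
  ∫_0^7/2 −u''(x) v(x) dx = ∫_0^7/2 f(x) v(x) dx.
Integrate the LHS by parts once:
  ∫_0^7/2 −u'' v dx = −[u'(x) v(x)]_0^7/2 + ∫_0^7/2 u'(x) v'(x) dx.
Thus ∫_0^7/2 u'(x) v'(x) dx = ∫_0^7/2 f(x) v(x) dx + [u'(x) v(x)]_0^7/2.
Choose V so that boundary terms are either known or forced to vanish.
u has inhomogeneous Neumann u'(0) = -1, u'(7/2) = 1. [u' v]_0^7/2 = (1)·v(7/2) − (-1)·v(0) = v(7/2) + v(0). Take V = H^1(0, 7/2); boundary term becomes part of RHS.
Weak formulation: find u (satisfying any essential BC) such that ∫_0^7/2 u'(x) v'(x) dx = ∫_0^7/2 f v dx + v(7/2) + v(0) for all v ∈ V (Neumann data are natural BCs: they enter the RHS as boundary terms).
Substituting f(x) = x^2 - 2*x - 97/84, the right-hand side is ∫_0^7/2 (x^2 - 2*x - 97/84) v dx + v(7/2) + v(0).
Compatibility check (pure Neumann): taking v ≡ 1 ∈ V gives 0 = ∫_0^7/2 f dx + (1) − (-1), i.e. ∫_0^7/2 f dx must equal u'(0) − u'(7/2) = -2. Indeed ∫_0^7/2 (x^2 - 2*x - 97/84) dx = -2, so the data are compatible. The solution is then unique only up to an additive constant (fix it e.g. by requiring ∫_0^7/2 u dx = 0).


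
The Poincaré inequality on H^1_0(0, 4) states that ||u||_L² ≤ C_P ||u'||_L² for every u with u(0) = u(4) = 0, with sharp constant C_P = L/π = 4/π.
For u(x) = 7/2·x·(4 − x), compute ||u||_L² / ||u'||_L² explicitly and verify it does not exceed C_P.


||u||_L² / ||u'||_L² = 2*sqrt(10)/5 < C_P = 4/π.

u(x) = 7/2·x·(4 − x), so u'(x) = 14 - 7*x.
u(x) = 7/2·x·(4 − x) vanishes at x = 0 and x = 4, so u ∈ H^1_0(0, 4). Differentiate via the product rule and integrate the resulting polynomials term by term.
  ∫_0^4 u² dx = ∫_0^4 (49*x^4/4 - 98*x^3 + 196*x^2) dx. Term by term:
    ∫_0^4 49*x^4/4 dx = 12544/5;  ∫_0^4 -98*x^3 dx = -6272;  ∫_0^4 196*x^2 dx = 12544/3.
  Sum: 12544/5 − 6272 + 12544/3 = 6272/15.
  ∫_0^4 (u')² dx = ∫_0^4 (49*x^2 - 196*x + 196) dx. Term by term:
    ∫_0^4 49*x^2 dx = 3136/3;  ∫_0^4 -196*x dx = -1568;  ∫_0^4 196 dx = 784.
  Sum: 3136/3 − 1568 + 784 = 784/3.
∫_0^4 u² dx = 6272/15, so ||u||_L² = 56*sqrt(30)/15.
∫_0^4 (u')² dx = 784/3, so ||u'||_L² = 28*sqrt(3)/3.
Ratio ||u||_L² / ||u'||_L² = 2*sqrt(10)/5.
Sharp Poincaré constant on H^1_0(0, 4) is C_P = L/π = 4/π, achieved by sin(π/4·x).
A polynomial bump cannot attain the sharp Poincaré constant (only the first sine eigenfunction does), so the ratio is strictly less than C_P, consistent with ||u||_L² ≤ C_P ||u'||_L².


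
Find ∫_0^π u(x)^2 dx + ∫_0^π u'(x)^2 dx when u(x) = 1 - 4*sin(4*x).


||u||_{H^1(0,π)}^2 = 137*π

u'(x) = -16*cos(4*x).
Expand u² and (u')² and integrate term by term on (0, π), using: for integers n ≥ 1, ∫_0^π sin²(nx) dx = ∫_0^π cos²(nx) dx = π/2; for n ≠ n', ∫_0^π sin(nx)sin(n'x) dx = ∫_0^π cos(nx)cos(n'x) dx = 0; and by product-to-sum, ∫_0^π sin(nx)cos(n'x) dx = ½∫_0^π [sin((n+n')x) + sin((n−n')x)] dx, which is 0 when n+n' is even and 2n/(n²−n'²) when n+n' is odd (it need not vanish on (0, π)). For the constant mode: ∫_0^π 1 dx = π, ∫_0^π cos(nx) dx = 0, ∫_0^π sin(nx) dx = (1−(−1)^n)/n.
  u² squared terms: (1)²·∫1 dx = 1·π = π;  (-4)²·∫sin(4x)² dx = 16·π/2 = 8*π.
  u² cross terms: 2·(1)·(-4)·∫1·sin(4x) dx = -8·(0) = 0.
  So ∫_0^π u² dx = π + 8*π + 0 = 9*π.
  (u')² squared terms: (-16)²·∫cos(4x)² dx = 256·π/2 = 128*π.
  So ∫_0^π (u')² dx = 128*π.
||u||_{H^1}^2 = (9*π) + (128*π) = 137*π.


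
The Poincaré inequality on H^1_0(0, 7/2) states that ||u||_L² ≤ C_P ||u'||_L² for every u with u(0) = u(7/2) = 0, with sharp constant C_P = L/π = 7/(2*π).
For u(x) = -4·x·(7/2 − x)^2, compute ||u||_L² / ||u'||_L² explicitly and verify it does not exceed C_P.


||u||_L² / ||u'||_L² = sqrt(14)/4 < C_P = 7/(2*π).

u(x) = -4·x·(7/2 − x)^2, so u'(x) = (7 - 6*x)*(2*x - 7).
u(x) = -4·x·(7/2 − x)^2 vanishes at x = 0 and x = 7/2, so u ∈ H^1_0(0, 7/2). Differentiate via the product rule and integrate the resulting polynomials term by term.
  ∫_0^7/2 u² dx = ∫_0^7/2 (16*x^6 - 224*x^5 + 1176*x^4 - 2744*x^3 + 2401*x^2) dx. Term by term:
    ∫_0^7/2 16*x^6 dx = 117649/8;  ∫_0^7/2 -224*x^5 dx = -823543/12;  ∫_0^7/2 1176*x^4 dx = 2470629/20;
    ∫_0^7/2 -2744*x^3 dx = -823543/8;  ∫_0^7/2 2401*x^2 dx = 823543/24.
  Sum: 117649/8 − 823543/12 + 2470629/20 − 823543/8 + 823543/24 = 117649/120.
  ∫_0^7/2 (u')² dx = ∫_0^7/2 (144*x^4 - 1344*x^3 + 4312*x^2 - 5488*x + 2401) dx. Term by term:
    ∫_0^7/2 144*x^4 dx = 151263/10;  ∫_0^7/2 -1344*x^3 dx = -50421;  ∫_0^7/2 4312*x^2 dx = 184877/3;
    ∫_0^7/2 -5488*x dx = -33614;  ∫_0^7/2 2401 dx = 16807/2.
  Sum: 151263/10 − 50421 + 184877/3 − 33614 + 16807/2 = 16807/15.
∫_0^7/2 u² dx = 117649/120, so ||u||_L² = 343*sqrt(30)/60.
∫_0^7/2 (u')² dx = 16807/15, so ||u'||_L² = 49*sqrt(105)/15.
Ratio ||u||_L² / ||u'||_L² = sqrt(14)/4.
Sharp Poincaré constant on H^1_0(0, 7/2) is C_P = L/π = 7/(2*π), achieved by sin(2*π/7·x).
A polynomial bump cannot attain the sharp Poincaré constant (only the first sine eigenfunction does), so the ratio is strictly less than C_P, consistent with ||u||_L² ≤ C_P ||u'||_L².


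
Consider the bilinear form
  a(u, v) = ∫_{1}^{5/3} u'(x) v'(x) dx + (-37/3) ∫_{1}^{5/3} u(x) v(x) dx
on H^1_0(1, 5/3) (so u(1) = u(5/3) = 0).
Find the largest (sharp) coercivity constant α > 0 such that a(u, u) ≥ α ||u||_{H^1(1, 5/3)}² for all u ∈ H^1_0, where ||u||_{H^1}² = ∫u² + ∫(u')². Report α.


α = (-148 + 27*π^2)/(3*(4 + 9*π^2))

Coercivity of a(·,·) on H^1_0(1, 5/3) means a(u, u) ≥ α ||u||_{H^1}² for every u ∈ H^1_0.
The interval has length L = 2/3, and Poincaré/coercivity depend only on L. Here a(u, u) = ∫(u')² + (-37/3)·∫u².
Here c = -37/3 < 0 with |c| < (π/L)² = 9*π^2/4, so coercivity still holds. The condition a(u,u) ≥ α||u||_{H^1}² reads (1−α)∫(u')² ≥ (α−c)∫u². Any admissible α is ≤ 1 (rapidly oscillating u have ∫u²/∫(u')² → 0), and α = 1 would force 0 ≥ (1−c)∫u², impossible since c < 1; so 1−α > 0. By the sharp Poincaré inequality on H^1_0 of an interval of length L, ∫(u')² ≥ (π/L)²∫u² with equality for the first sine mode sin(π(x−x₀)/L) (x₀ the left endpoint), so the inequality holds for all u iff (1−α)(π/L)² ≥ α − c, i.e. α ≤ ((π/L)² + c)/((π/L)² + 1) = (1 + c(L/π)²)/(1 + (L/π)²). (Direct route, valid since c ≤ 0: Poincaré gives c∫u² ≥ c(L/π)²∫(u')², so a(u,u) ≥ (1 + c(L/π)²)∫(u')², while ||u||_{H^1}² ≤ (1 + (L/π)²)∫(u')²; dividing yields the same α.) With (π/L)² = 9*π^2/4 and c = -37/3, the largest admissible constant is α = ((π/L)² + c)/((π/L)² + 1).
Simplifying, α = (-148 + 27*π^2)/(3*(4 + 9*π^2)).


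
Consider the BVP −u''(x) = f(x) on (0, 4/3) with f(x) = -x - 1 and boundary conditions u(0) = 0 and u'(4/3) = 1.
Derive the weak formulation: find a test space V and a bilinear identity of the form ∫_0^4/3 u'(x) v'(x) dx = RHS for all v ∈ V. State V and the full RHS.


V = {v ∈ H^1(0, 4/3) : v(0) = 0} (test functions vanish at x = 0 where u is specified); weak form: ∫_0^4/3 u'v' dx = ∫_0^4/3 (-x - 1) v dx + v(4/3) for all v ∈ V.

Multiply both sides by a test function v and integrate from 0 to 4/3:
  ∫_0^4/3 −u''(x) v(x) dx = ∫_0^4/3 f(x) v(x) dx.
Integrate the LHS by parts once:
  ∫_0^4/3 −u'' v dx = −[u'(x) v(x)]_0^4/3 + ∫_0^4/3 u'(x) v'(x) dx.
Thus ∫_0^4/3 u'(x) v'(x) dx = ∫_0^4/3 f(x) v(x) dx + [u'(x) v(x)]_0^4/3.
Choose V so that boundary terms are either known or forced to vanish.
Mixed BC: u(0) = 0 (Dirichlet) and u'(4/3) = 1 (Neumann). Define V = {v ∈ H^1(0, 4/3) : v(0) = 0}. Then [u' v]_0^4/3 = u'(4/3)·v(4/3) − u'(0)·0 = v(4/3).
Weak formulation: find u (satisfying any essential BC) such that ∫_0^4/3 u'(x) v'(x) dx = ∫_0^4/3 f v dx + v(4/3) for all v ∈ V (Dirichlet at 0 absorbed into V; Neumann datum at x = 4/3 contributes the boundary term).
Substituting f(x) = -x - 1, the right-hand side is ∫_0^4/3 (-x - 1) v dx + v(4/3).


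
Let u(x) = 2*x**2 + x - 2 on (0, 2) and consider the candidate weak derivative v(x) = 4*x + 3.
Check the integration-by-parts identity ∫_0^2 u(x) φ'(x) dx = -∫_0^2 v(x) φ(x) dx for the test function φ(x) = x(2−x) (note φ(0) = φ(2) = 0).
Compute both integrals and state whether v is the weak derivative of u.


LHS = -20/3, RHS = -28/3. No, v is not the weak derivative of u.

u(x) = 2*x**2 + x - 2, classical derivative u'(x) = 4*x + 1.
φ(x) = x(2−x), so φ'(x) = 2 - 2*x.
Note φ(0) = φ(2) = 0, so the boundary term u·φ vanishes.
LHS = ∫_0^2 u(x) φ'(x) dx = ∫_0^2 (-4*x^3 + 2*x^2 + 6*x - 4) dx. Term by term:
  ∫_0^2 -4*x^3 dx = -16;  ∫_0^2 2*x^2 dx = 16/3;  ∫_0^2 6*x dx = 12;
  ∫_0^2 -4 dx = -8.
Sum: -16 + 16/3 + 12 − 8 = -20/3.
So LHS = -20/3.
∫_0^2 v(x) φ(x) dx = ∫_0^2 (-4*x^3 + 5*x^2 + 6*x) dx. Term by term:
  ∫_0^2 -4*x^3 dx = -16;  ∫_0^2 5*x^2 dx = 40/3;  ∫_0^2 6*x dx = 12.
Sum: -16 + 40/3 + 12 = 28/3.
So RHS = -∫_0^2 v(x) φ(x) dx = -28/3.
LHS − RHS = 8/3 ≠ 0, so the identity fails.
(For a valid weak derivative the identity must hold for EVERY test function, in particular this one. The failure shows v is NOT the weak derivative of u.)
Correct weak derivative would be u'(x) = 4*x + 1.


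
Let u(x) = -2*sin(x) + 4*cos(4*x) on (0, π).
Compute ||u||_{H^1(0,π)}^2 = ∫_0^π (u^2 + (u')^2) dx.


||u||_{H^1(0,π)}^2 = 544/15 + 140*π

u'(x) = -16*sin(4*x) - 2*cos(x).
Expand u² and (u')² and integrate term by term on (0, π), using: for integers n ≥ 1, ∫_0^π sin²(nx) dx = ∫_0^π cos²(nx) dx = π/2; for n ≠ n', ∫_0^π sin(nx)sin(n'x) dx = ∫_0^π cos(nx)cos(n'x) dx = 0; and by product-to-sum, ∫_0^π sin(nx)cos(n'x) dx = ½∫_0^π [sin((n+n')x) + sin((n−n')x)] dx, which is 0 when n+n' is even and 2n/(n²−n'²) when n+n' is odd (it need not vanish on (0, π)).
  u² squared terms: (-2)²·∫sin(x)² dx = 4·π/2 = 2*π;  (4)²·∫cos(4x)² dx = 16·π/2 = 8*π.
  u² cross terms: 2·(-2)·(4)·∫sin(x)·cos(4x) dx = -16·(-2/15) = 32/15.
  So ∫_0^π u² dx = 2*π + 8*π + 32/15 = 32/15 + 10*π.
  (u')² squared terms: (-16)²·∫sin(4x)² dx = 256·π/2 = 128*π;  (-2)²·∫cos(x)² dx = 4·π/2 = 2*π.
  (u')² cross terms: 2·(-16)·(-2)·∫sin(4x)·cos(x) dx = 64·(8/15) = 512/15.
  So ∫_0^π (u')² dx = 128*π + 2*π + 512/15 = 512/15 + 130*π.
||u||_{H^1}^2 = (32/15 + 10*π) + (512/15 + 130*π) = 544/15 + 140*π.


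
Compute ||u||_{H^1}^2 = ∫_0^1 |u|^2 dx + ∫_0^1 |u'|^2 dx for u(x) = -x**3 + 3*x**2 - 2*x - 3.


||u||_{H^1}^2 = 2389/210

The H^1 norm (squared) on an interval (0, L) is
  ||u||_{H^1}^2 = ∫_0^L u(x)^2 dx + ∫_0^L u'(x)^2 dx.
Compute u'(x) = -3*x**2 + 6*x - 2.
Then u(x)^2 = x**6 - 6*x**5 + 13*x**4 - 6*x**3 - 14*x**2 + 12*x + 9 and u'(x)^2 = 9*x**4 - 36*x**3 + 48*x**2 - 24*x + 4.
Integrate each monomial from 0 to 1 using ∫_0^1 c·x^n dx = c·1^(n+1)/(n+1):
  ∫_0^1 u(x)^2 dx = ∫_0^1 (x^6 - 6*x^5 + 13*x^4 - 6*x^3 - 14*x^2 + 12*x + 9) dx. Term by term:
    ∫_0^1 x^6 dx = 1/7;  ∫_0^1 -6*x^5 dx = -1;  ∫_0^1 13*x^4 dx = 13/5;
    ∫_0^1 -6*x^3 dx = -3/2;  ∫_0^1 -14*x^2 dx = -14/3;  ∫_0^1 12*x dx = 6;
    ∫_0^1 9 dx = 9.
  Sum: 1/7 − 1 + 13/5 − 3/2 − 14/3 + 6 + 9 = 2221/210.
  ∫_0^1 u'(x)^2 dx = ∫_0^1 (9*x^4 - 36*x^3 + 48*x^2 - 24*x + 4) dx. Term by term:
    ∫_0^1 9*x^4 dx = 9/5;  ∫_0^1 -36*x^3 dx = -9;  ∫_0^1 48*x^2 dx = 16;
    ∫_0^1 -24*x dx = -12;  ∫_0^1 4 dx = 4.
  Sum: 9/5 − 9 + 16 − 12 + 4 = 4/5.
Adding: ||u||_{H^1}^2 = 2221/210 + 4/5 = 2389/210.


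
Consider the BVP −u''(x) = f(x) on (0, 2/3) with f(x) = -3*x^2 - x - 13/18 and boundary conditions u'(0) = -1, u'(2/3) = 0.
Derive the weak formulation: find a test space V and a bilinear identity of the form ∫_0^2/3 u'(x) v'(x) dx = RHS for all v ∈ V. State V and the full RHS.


V = H^1(0, 2/3) (v unrestricted at boundary; u is determined up to an additive constant); weak form: ∫_0^2/3 u'v' dx = ∫_0^2/3 (-3*x^2 - x - 13/18) v dx + v(0) for all v ∈ V.

Multiply both sides by a test function v and integrate from 0 to 2/3:
  ∫_0^2/3 −u''(x) v(x) dx = ∫_0^2/3 f(x) v(x) dx.
Integrate the LHS by parts once:
  ∫_0^2/3 −u'' v dx = −[u'(x) v(x)]_0^2/3 + ∫_0^2/3 u'(x) v'(x) dx.
Thus ∫_0^2/3 u'(x) v'(x) dx = ∫_0^2/3 f(x) v(x) dx + [u'(x) v(x)]_0^2/3.
Choose V so that boundary terms are either known or forced to vanish.
u has inhomogeneous Neumann u'(0) = -1, u'(2/3) = 0. [u' v]_0^2/3 = (0)·v(2/3) − (-1)·v(0) = v(0). Take V = H^1(0, 2/3); boundary term becomes part of RHS.
Weak formulation: find u (satisfying any essential BC) such that ∫_0^2/3 u'(x) v'(x) dx = ∫_0^2/3 f v dx + v(0) for all v ∈ V (Neumann data are natural BCs: they enter the RHS as boundary terms).
Substituting f(x) = -3*x^2 - x - 13/18, the right-hand side is ∫_0^2/3 (-3*x^2 - x - 13/18) v dx + v(0).
Compatibility check (pure Neumann): taking v ≡ 1 ∈ V gives 0 = ∫_0^2/3 f dx + (0) − (-1), i.e. ∫_0^2/3 f dx must equal u'(0) − u'(2/3) = -1. Indeed ∫_0^2/3 (-3*x^2 - x - 13/18) dx = -1, so the data are compatible. The solution is then unique only up to an additive constant (fix it e.g. by requiring ∫_0^2/3 u dx = 0).


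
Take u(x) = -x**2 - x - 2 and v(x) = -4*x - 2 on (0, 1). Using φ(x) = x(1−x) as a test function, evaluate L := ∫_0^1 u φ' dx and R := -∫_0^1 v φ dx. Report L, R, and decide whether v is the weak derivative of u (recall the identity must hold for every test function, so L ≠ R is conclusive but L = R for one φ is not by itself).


LHS = 1/3, RHS = 2/3. No, v is not the weak derivative of u.

u(x) = -x**2 - x - 2, classical derivative u'(x) = -2*x - 1.
φ(x) = x(1−x), so φ'(x) = 1 - 2*x.
Note φ(0) = φ(1) = 0, so the boundary term u·φ vanishes.
LHS = ∫_0^1 u(x) φ'(x) dx = ∫_0^1 (2*x^3 + x^2 + 3*x - 2) dx. Term by term:
  ∫_0^1 2*x^3 dx = 1/2;  ∫_0^1 x^2 dx = 1/3;  ∫_0^1 3*x dx = 3/2;
  ∫_0^1 -2 dx = -2.
Sum: 1/2 + 1/3 + 3/2 − 2 = 1/3.
So LHS = 1/3.
∫_0^1 v(x) φ(x) dx = ∫_0^1 (4*x^3 - 2*x^2 - 2*x) dx. Term by term:
  ∫_0^1 4*x^3 dx = 1;  ∫_0^1 -2*x^2 dx = -2/3;  ∫_0^1 -2*x dx = -1.
Sum: 1 − 2/3 − 1 = -2/3.
So RHS = -∫_0^1 v(x) φ(x) dx = 2/3.
LHS − RHS = -1/3 ≠ 0, so the identity fails.
(For a valid weak derivative the identity must hold for EVERY test function, in particular this one. The failure shows v is NOT the weak derivative of u.)
Correct weak derivative would be u'(x) = -2*x - 1.


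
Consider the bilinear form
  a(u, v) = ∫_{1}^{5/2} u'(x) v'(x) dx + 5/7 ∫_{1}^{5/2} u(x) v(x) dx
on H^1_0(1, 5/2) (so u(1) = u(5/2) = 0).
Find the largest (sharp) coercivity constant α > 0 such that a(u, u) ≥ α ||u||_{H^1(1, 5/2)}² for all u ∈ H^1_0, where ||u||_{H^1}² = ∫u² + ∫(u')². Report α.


α = (45 + 28*π^2)/(7*(9 + 4*π^2))

Coercivity of a(·,·) on H^1_0(1, 5/2) means a(u, u) ≥ α ||u||_{H^1}² for every u ∈ H^1_0.
The interval has length L = 3/2, and Poincaré/coercivity depend only on L. Here a(u, u) = ∫(u')² + (5/7)·∫u².
Here 0 < c = 5/7 < 1. The condition a(u,u) ≥ α||u||_{H^1}² reads (1−α)∫(u')² ≥ (α−c)∫u². Any admissible α is ≤ 1 (rapidly oscillating u have ∫u²/∫(u')² → 0), and α = 1 would force 0 ≥ (1−c)∫u², impossible since c < 1; so 1−α > 0. By the sharp Poincaré inequality on H^1_0 of an interval of length L, ∫(u')² ≥ (π/L)²∫u² with equality for the first sine mode sin(π(x−x₀)/L) (x₀ the left endpoint), so the inequality holds for all u iff (1−α)(π/L)² ≥ α − c, i.e. α ≤ ((π/L)² + c)/((π/L)² + 1) = (1 + c(L/π)²)/(1 + (L/π)²). With (π/L)² = 4*π^2/9 and c = 5/7, the largest admissible constant is α = ((π/L)² + c)/((π/L)² + 1).
Simplifying, α = (45 + 28*π^2)/(7*(9 + 4*π^2)).


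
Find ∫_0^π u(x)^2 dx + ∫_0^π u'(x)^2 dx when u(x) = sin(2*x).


||u||_{H^1(0,π)}^2 = 5*π/2

u'(x) = 2*cos(2*x).
Expand u² and (u')² and integrate term by term on (0, π), using: for integers n ≥ 1, ∫_0^π sin²(nx) dx = ∫_0^π cos²(nx) dx = π/2; for n ≠ n', ∫_0^π sin(nx)sin(n'x) dx = ∫_0^π cos(nx)cos(n'x) dx = 0; and by product-to-sum, ∫_0^π sin(nx)cos(n'x) dx = ½∫_0^π [sin((n+n')x) + sin((n−n')x)] dx, which is 0 when n+n' is even and 2n/(n²−n'²) when n+n' is odd (it need not vanish on (0, π)).
  u² squared terms: (1)²·∫sin(2x)² dx = 1·π/2 = π/2.
  So ∫_0^π u² dx = π/2.
  (u')² squared terms: (2)²·∫cos(2x)² dx = 4·π/2 = 2*π.
  So ∫_0^π (u')² dx = 2*π.
||u||_{H^1}^2 = (π/2) + (2*π) = 5*π/2.


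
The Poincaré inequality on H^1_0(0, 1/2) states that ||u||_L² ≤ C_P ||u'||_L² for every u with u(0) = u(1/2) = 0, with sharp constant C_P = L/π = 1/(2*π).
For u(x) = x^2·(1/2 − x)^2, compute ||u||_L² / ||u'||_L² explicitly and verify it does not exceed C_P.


||u||_L² / ||u'||_L² = sqrt(3)/12 < C_P = 1/(2*π).

u(x) = x^2·(1/2 − x)^2, so u'(x) = x*(2*x - 1)*(4*x - 1)/2.
u(x) = x^2·(1/2 − x)^2 vanishes at x = 0 and x = 1/2, so u ∈ H^1_0(0, 1/2). Differentiate via the product rule and integrate the resulting polynomials term by term.
  ∫_0^1/2 u² dx = ∫_0^1/2 (x^8 - 2*x^7 + 3*x^6/2 - x^5/2 + x^4/16) dx. Term by term:
    ∫_0^1/2 x^8 dx = 1/4608;  ∫_0^1/2 -2*x^7 dx = -1/1024;  ∫_0^1/2 3*x^6/2 dx = 3/1792;
    ∫_0^1/2 -x^5/2 dx = -1/768;  ∫_0^1/2 x^4/16 dx = 1/2560.
  Sum: 1/4608 − 1/1024 + 3/1792 − 1/768 + 1/2560 = 1/322560.
  ∫_0^1/2 (u')² dx = ∫_0^1/2 (16*x^6 - 24*x^5 + 13*x^4 - 3*x^3 + x^2/4) dx. Term by term:
    ∫_0^1/2 16*x^6 dx = 1/56;  ∫_0^1/2 -24*x^5 dx = -1/16;  ∫_0^1/2 13*x^4 dx = 13/160;
    ∫_0^1/2 -3*x^3 dx = -3/64;  ∫_0^1/2 x^2/4 dx = 1/96.
  Sum: 1/56 − 1/16 + 13/160 − 3/64 + 1/96 = 1/6720.
∫_0^1/2 u² dx = 1/322560, so ||u||_L² = sqrt(35)/3360.
∫_0^1/2 (u')² dx = 1/6720, so ||u'||_L² = sqrt(105)/840.
Ratio ||u||_L² / ||u'||_L² = sqrt(3)/12.
Sharp Poincaré constant on H^1_0(0, 1/2) is C_P = L/π = 1/(2*π), achieved by sin(2*π·x).
A polynomial bump cannot attain the sharp Poincaré constant (only the first sine eigenfunction does), so the ratio is strictly less than C_P, consistent with ||u||_L² ≤ C_P ||u'||_L².


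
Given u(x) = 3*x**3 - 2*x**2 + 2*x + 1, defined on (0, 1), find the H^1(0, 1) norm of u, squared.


||u||_{H^1}^2 = 3469/210

The H^1 norm (squared) on an interval (0, L) is
  ||u||_{H^1}^2 = ∫_0^L u(x)^2 dx + ∫_0^L u'(x)^2 dx.
Compute u'(x) = 9*x**2 - 4*x + 2.
Then u(x)^2 = 9*x**6 - 12*x**5 + 16*x**4 - 2*x**3 + 4*x + 1 and u'(x)^2 = 81*x**4 - 72*x**3 + 52*x**2 - 16*x + 4.
Integrate each monomial from 0 to 1 using ∫_0^1 c·x^n dx = c·1^(n+1)/(n+1):
  ∫_0^1 u(x)^2 dx = ∫_0^1 (9*x^6 - 12*x^5 + 16*x^4 - 2*x^3 + 4*x + 1) dx. Term by term:
    ∫_0^1 9*x^6 dx = 9/7;  ∫_0^1 -12*x^5 dx = -2;  ∫_0^1 16*x^4 dx = 16/5;
    ∫_0^1 -2*x^3 dx = -1/2;  ∫_0^1 4*x dx = 2;  ∫_0^1 1 dx = 1.
  Sum: 9/7 − 2 + 16/5 − 1/2 + 2 + 1 = 349/70.
  ∫_0^1 u'(x)^2 dx = ∫_0^1 (81*x^4 - 72*x^3 + 52*x^2 - 16*x + 4) dx. Term by term:
    ∫_0^1 81*x^4 dx = 81/5;  ∫_0^1 -72*x^3 dx = -18;  ∫_0^1 52*x^2 dx = 52/3;
    ∫_0^1 -16*x dx = -8;  ∫_0^1 4 dx = 4.
  Sum: 81/5 − 18 + 52/3 − 8 + 4 = 173/15.
Adding: ||u||_{H^1}^2 = 349/70 + 173/15 = 3469/210.


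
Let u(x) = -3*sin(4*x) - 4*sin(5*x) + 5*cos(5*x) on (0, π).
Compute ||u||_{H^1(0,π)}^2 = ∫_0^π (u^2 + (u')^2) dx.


||u||_{H^1(0,π)}^2 = 2080/3 + 1219*π/2

u'(x) = -25*sin(5*x) - 12*cos(4*x) - 20*cos(5*x).
Expand u² and (u')² and integrate term by term on (0, π), using: for integers n ≥ 1, ∫_0^π sin²(nx) dx = ∫_0^π cos²(nx) dx = π/2; for n ≠ n', ∫_0^π sin(nx)sin(n'x) dx = ∫_0^π cos(nx)cos(n'x) dx = 0; and by product-to-sum, ∫_0^π sin(nx)cos(n'x) dx = ½∫_0^π [sin((n+n')x) + sin((n−n')x)] dx, which is 0 when n+n' is even and 2n/(n²−n'²) when n+n' is odd (it need not vanish on (0, π)).
  u² squared terms: (-4)²·∫sin(5x)² dx = 16·π/2 = 8*π;  (-3)²·∫sin(4x)² dx = 9·π/2 = 9*π/2;  (5)²·∫cos(5x)² dx = 25·π/2 = 25*π/2.
  u² cross terms: 2·(-4)·(-3)·∫sin(5x)·sin(4x) dx = 24·(0) = 0;  2·(-4)·(5)·∫sin(5x)·cos(5x) dx = -40·(0) = 0;  2·(-3)·(5)·∫sin(4x)·cos(5x) dx = -30·(-8/9) = 80/3.
  So ∫_0^π u² dx = 8*π + 9*π/2 + 25*π/2 + 0 + 0 + 80/3 = 80/3 + 25*π.
  (u')² squared terms: (-25)²·∫sin(5x)² dx = 625·π/2 = 625*π/2;  (-20)²·∫cos(5x)² dx = 400·π/2 = 200*π;  (-12)²·∫cos(4x)² dx = 144·π/2 = 72*π.
  (u')² cross terms: 2·(-25)·(-20)·∫sin(5x)·cos(5x) dx = 1000·(0) = 0;  2·(-25)·(-12)·∫sin(5x)·cos(4x) dx = 600·(10/9) = 2000/3;  2·(-20)·(-12)·∫cos(5x)·cos(4x) dx = 480·(0) = 0.
  So ∫_0^π (u')² dx = 625*π/2 + 200*π + 72*π + 0 + 2000/3 + 0 = 2000/3 + 1169*π/2.
||u||_{H^1}^2 = (80/3 + 25*π) + (2000/3 + 1169*π/2) = 2080/3 + 1219*π/2.


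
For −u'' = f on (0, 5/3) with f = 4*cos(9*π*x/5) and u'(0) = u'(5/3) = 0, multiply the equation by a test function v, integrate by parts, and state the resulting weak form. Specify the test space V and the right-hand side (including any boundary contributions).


V = H^1(0, 5/3) (no boundary constraint on v; u is determined up to an additive constant); weak form: ∫_0^5/3 u'v' dx = ∫_0^5/3 (4*cos(9*π*x/5)) v dx for all v ∈ V.

Multiply both sides by a test function v and integrate from 0 to 5/3:
  ∫_0^5/3 −u''(x) v(x) dx = ∫_0^5/3 f(x) v(x) dx.
Integrate the LHS by parts once:
  ∫_0^5/3 −u'' v dx = −[u'(x) v(x)]_0^5/3 + ∫_0^5/3 u'(x) v'(x) dx.
Thus ∫_0^5/3 u'(x) v'(x) dx = ∫_0^5/3 f(x) v(x) dx + [u'(x) v(x)]_0^5/3.
Choose V so that boundary terms are either known or forced to vanish.
u has homogeneous Neumann: u'(0) = u'(5/3) = 0. So [u' v]_0^5/3 = 0·v(5/3) − 0·v(0) = 0 for any v; take V = H^1(0, 5/3).
Weak formulation: find u (satisfying any essential BC) such that ∫_0^5/3 u'(x) v'(x) dx = ∫_0^5/3 f v dx for all v ∈ V (homogeneous Neumann, so boundary terms vanish).
Substituting f(x) = 4*cos(9*π*x/5), the right-hand side is ∫_0^5/3 (4*cos(9*π*x/5)) v dx.
Compatibility check (pure Neumann): taking v ≡ 1 ∈ V gives 0 = ∫_0^5/3 f dx + (0) − (0), i.e. ∫_0^5/3 f dx must equal u'(0) − u'(5/3) = 0. Indeed ∫_0^5/3 (4*cos(9*π*x/5)) dx = 0, so the data are compatible. The solution is then unique only up to an additive constant (fix it e.g. by requiring ∫_0^5/3 u dx = 0).


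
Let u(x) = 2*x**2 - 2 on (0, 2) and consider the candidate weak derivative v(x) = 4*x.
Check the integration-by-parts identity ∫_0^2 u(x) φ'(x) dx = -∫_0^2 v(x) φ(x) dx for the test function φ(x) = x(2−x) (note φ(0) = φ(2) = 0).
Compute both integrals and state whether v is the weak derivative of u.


LHS = -16/3, RHS = -16/3. Yes, v = u' weakly.

u(x) = 2*x**2 - 2, classical derivative u'(x) = 4*x.
φ(x) = x(2−x), so φ'(x) = 2 - 2*x.
Note φ(0) = φ(2) = 0, so the boundary term u·φ vanishes.
LHS = ∫_0^2 u(x) φ'(x) dx = ∫_0^2 (-4*x^3 + 4*x^2 + 4*x - 4) dx. Term by term:
  ∫_0^2 -4*x^3 dx = -16;  ∫_0^2 4*x^2 dx = 32/3;  ∫_0^2 4*x dx = 8;
  ∫_0^2 -4 dx = -8.
Sum: -16 + 32/3 + 8 − 8 = -16/3.
So LHS = -16/3.
∫_0^2 v(x) φ(x) dx = ∫_0^2 (-4*x^3 + 8*x^2) dx. Term by term:
  ∫_0^2 -4*x^3 dx = -16;  ∫_0^2 8*x^2 dx = 64/3.
Sum: -16 + 64/3 = 16/3.
So RHS = -∫_0^2 v(x) φ(x) dx = -16/3.
LHS = RHS, so the identity holds for this test φ.
Moreover u is smooth here and v(x) = u'(x) = 4*x pointwise, so the identity holds for every test function. Hence v is the weak derivative of u.


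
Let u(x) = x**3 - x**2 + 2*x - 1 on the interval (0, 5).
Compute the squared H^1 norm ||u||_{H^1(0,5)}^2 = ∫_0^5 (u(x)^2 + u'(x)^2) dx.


||u||_{H^1}^2 = 532625/42

The H^1 norm (squared) on an interval (0, L) is
  ||u||_{H^1}^2 = ∫_0^L u(x)^2 dx + ∫_0^L u'(x)^2 dx.
Compute u'(x) = 3*x**2 - 2*x + 2.
Then u(x)^2 = x**6 - 2*x**5 + 5*x**4 - 6*x**3 + 6*x**2 - 4*x + 1 and u'(x)^2 = 9*x**4 - 12*x**3 + 16*x**2 - 8*x + 4.
Integrate each monomial from 0 to 5 using ∫_0^5 c·x^n dx = c·5^(n+1)/(n+1):
  ∫_0^5 u(x)^2 dx = ∫_0^5 (x^6 - 2*x^5 + 5*x^4 - 6*x^3 + 6*x^2 - 4*x + 1) dx. Term by term:
    ∫_0^5 x^6 dx = 78125/7;  ∫_0^5 -2*x^5 dx = -15625/3;  ∫_0^5 5*x^4 dx = 3125;
    ∫_0^5 -6*x^3 dx = -1875/2;  ∫_0^5 6*x^2 dx = 250;  ∫_0^5 -4*x dx = -50;
    ∫_0^5 1 dx = 5.
  Sum: 78125/7 − 15625/3 + 3125 − 1875/2 + 250 − 50 + 5 = 350485/42.
  ∫_0^5 u'(x)^2 dx = ∫_0^5 (9*x^4 - 12*x^3 + 16*x^2 - 8*x + 4) dx. Term by term:
    ∫_0^5 9*x^4 dx = 5625;  ∫_0^5 -12*x^3 dx = -1875;  ∫_0^5 16*x^2 dx = 2000/3;
    ∫_0^5 -8*x dx = -100;  ∫_0^5 4 dx = 20.
  Sum: 5625 − 1875 + 2000/3 − 100 + 20 = 13010/3.
Adding: ||u||_{H^1}^2 = 350485/42 + 13010/3 = 532625/42.


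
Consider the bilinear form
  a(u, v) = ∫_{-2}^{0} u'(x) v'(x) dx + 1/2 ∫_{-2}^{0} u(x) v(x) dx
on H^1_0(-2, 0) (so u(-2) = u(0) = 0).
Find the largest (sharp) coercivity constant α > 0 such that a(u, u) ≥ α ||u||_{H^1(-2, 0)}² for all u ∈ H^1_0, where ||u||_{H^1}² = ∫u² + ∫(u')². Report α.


α = (2 + π^2)/(4 + π^2)

Coercivity of a(·,·) on H^1_0(-2, 0) means a(u, u) ≥ α ||u||_{H^1}² for every u ∈ H^1_0.
The interval has length L = 2, and Poincaré/coercivity depend only on L. Here a(u, u) = ∫(u')² + (1/2)·∫u².
Here 0 < c = 1/2 < 1. The condition a(u,u) ≥ α||u||_{H^1}² reads (1−α)∫(u')² ≥ (α−c)∫u². Any admissible α is ≤ 1 (rapidly oscillating u have ∫u²/∫(u')² → 0), and α = 1 would force 0 ≥ (1−c)∫u², impossible since c < 1; so 1−α > 0. By the sharp Poincaré inequality on H^1_0 of an interval of length L, ∫(u')² ≥ (π/L)²∫u² with equality for the first sine mode sin(π(x−x₀)/L) (x₀ the left endpoint), so the inequality holds for all u iff (1−α)(π/L)² ≥ α − c, i.e. α ≤ ((π/L)² + c)/((π/L)² + 1) = (1 + c(L/π)²)/(1 + (L/π)²). With (π/L)² = π^2/4 and c = 1/2, the largest admissible constant is α = ((π/L)² + c)/((π/L)² + 1).
Simplifying, α = (2 + π^2)/(4 + π^2).


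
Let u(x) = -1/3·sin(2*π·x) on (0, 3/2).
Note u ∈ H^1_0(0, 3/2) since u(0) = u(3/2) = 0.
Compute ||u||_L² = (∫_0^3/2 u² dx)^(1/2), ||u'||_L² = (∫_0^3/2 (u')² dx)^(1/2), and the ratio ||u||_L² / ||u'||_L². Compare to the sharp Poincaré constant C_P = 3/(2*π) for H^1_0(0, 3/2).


||u||_L² / ||u'||_L² = 1/(2*π) < C_P = 3/(2*π).

u(x) = -1/3·sin(2*π·x), so u'(x) = -2*π*cos(2*π*x)/3.
Writing u(x) = A·sin(kπx/L) with A = -1/3 and k = 3, use ∫_0^L sin²(kπx/L) dx = L/2 and ∫_0^L cos²(kπx/L) dx = L/2.
u² = 1/9·sin²(2*π·x) and (u')² = 4*π^2/9·cos²(2*π·x), and each of sin², cos² integrates to L/2 = 3/4 over (0, 3/2).
∫_0^3/2 u² dx = 1/12, so ||u||_L² = sqrt(3)/6.
∫_0^3/2 (u')² dx = π^2/3, so ||u'||_L² = sqrt(3)*π/3.
Ratio ||u||_L² / ||u'||_L² = 1/(2*π).
Sharp Poincaré constant on H^1_0(0, 3/2) is C_P = L/π = 3/(2*π), achieved by sin(2*π/3·x).
This is the k = 3 harmonic; the ratio L/(kπ) is strictly less than C_P = L/π, consistent with the sharp inequality ||u||_L² ≤ C_P ||u'||_L².


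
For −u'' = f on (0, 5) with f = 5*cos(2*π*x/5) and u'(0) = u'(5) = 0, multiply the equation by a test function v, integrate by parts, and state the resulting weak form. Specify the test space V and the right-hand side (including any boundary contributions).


V = H^1(0, 5) (no boundary constraint on v; u is determined up to an additive constant); weak form: ∫_0^5 u'v' dx = ∫_0^5 (5*cos(2*π*x/5)) v dx for all v ∈ V.

Multiply both sides by a test function v and integrate from 0 to 5:
  ∫_0^5 −u''(x) v(x) dx = ∫_0^5 f(x) v(x) dx.
Integrate the LHS by parts once:
  ∫_0^5 −u'' v dx = −[u'(x) v(x)]_0^5 + ∫_0^5 u'(x) v'(x) dx.
Thus ∫_0^5 u'(x) v'(x) dx = ∫_0^5 f(x) v(x) dx + [u'(x) v(x)]_0^5.
Choose V so that boundary terms are either known or forced to vanish.
u has homogeneous Neumann: u'(0) = u'(5) = 0. So [u' v]_0^5 = 0·v(5) − 0·v(0) = 0 for any v; take V = H^1(0, 5).
Weak formulation: find u (satisfying any essential BC) such that ∫_0^5 u'(x) v'(x) dx = ∫_0^5 f v dx for all v ∈ V (homogeneous Neumann, so boundary terms vanish).
Substituting f(x) = 5*cos(2*π*x/5), the right-hand side is ∫_0^5 (5*cos(2*π*x/5)) v dx.
Compatibility check (pure Neumann): taking v ≡ 1 ∈ V gives 0 = ∫_0^5 f dx + (0) − (0), i.e. ∫_0^5 f dx must equal u'(0) − u'(5) = 0. Indeed ∫_0^5 (5*cos(2*π*x/5)) dx = 0, so the data are compatible. The solution is then unique only up to an additive constant (fix it e.g. by requiring ∫_0^5 u dx = 0).


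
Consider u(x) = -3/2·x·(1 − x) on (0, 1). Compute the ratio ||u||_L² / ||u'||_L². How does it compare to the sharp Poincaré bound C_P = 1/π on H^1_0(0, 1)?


||u||_L² / ||u'||_L² = sqrt(10)/10 < C_P = 1/π.

u(x) = -3/2·x·(1 − x), so u'(x) = 3*x - 3/2.
u(x) = -3/2·x·(1 − x) vanishes at x = 0 and x = 1, so u ∈ H^1_0(0, 1). Differentiate via the product rule and integrate the resulting polynomials term by term.
  ∫_0^1 u² dx = ∫_0^1 (9*x^4/4 - 9*x^3/2 + 9*x^2/4) dx. Term by term:
    ∫_0^1 9*x^4/4 dx = 9/20;  ∫_0^1 -9*x^3/2 dx = -9/8;  ∫_0^1 9*x^2/4 dx = 3/4.
  Sum: 9/20 − 9/8 + 3/4 = 3/40.
  ∫_0^1 (u')² dx = ∫_0^1 (9*x^2 - 9*x + 9/4) dx. Term by term:
    ∫_0^1 9*x^2 dx = 3;  ∫_0^1 -9*x dx = -9/2;  ∫_0^1 9/4 dx = 9/4.
  Sum: 3 − 9/2 + 9/4 = 3/4.
∫_0^1 u² dx = 3/40, so ||u||_L² = sqrt(30)/20.
∫_0^1 (u')² dx = 3/4, so ||u'||_L² = sqrt(3)/2.
Ratio ||u||_L² / ||u'||_L² = sqrt(10)/10.
Sharp Poincaré constant on H^1_0(0, 1) is C_P = L/π = 1/π, achieved by sin(π·x).
A polynomial bump cannot attain the sharp Poincaré constant (only the first sine eigenfunction does), so the ratio is strictly less than C_P, consistent with ||u||_L² ≤ C_P ||u'||_L².


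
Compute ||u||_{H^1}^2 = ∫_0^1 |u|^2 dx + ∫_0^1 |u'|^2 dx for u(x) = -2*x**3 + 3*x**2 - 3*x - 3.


||u||_{H^1}^2 = 1433/70

The H^1 norm (squared) on an interval (0, L) is
  ||u||_{H^1}^2 = ∫_0^L u(x)^2 dx + ∫_0^L u'(x)^2 dx.
Compute u'(x) = -6*x**2 + 6*x - 3.
Then u(x)^2 = 4*x**6 - 12*x**5 + 21*x**4 - 6*x**3 - 9*x**2 + 18*x + 9 and u'(x)^2 = 36*x**4 - 72*x**3 + 72*x**2 - 36*x + 9.
Integrate each monomial from 0 to 1 using ∫_0^1 c·x^n dx = c·1^(n+1)/(n+1):
  ∫_0^1 u(x)^2 dx = ∫_0^1 (4*x^6 - 12*x^5 + 21*x^4 - 6*x^3 - 9*x^2 + 18*x + 9) dx. Term by term:
    ∫_0^1 4*x^6 dx = 4/7;  ∫_0^1 -12*x^5 dx = -2;  ∫_0^1 21*x^4 dx = 21/5;
    ∫_0^1 -6*x^3 dx = -3/2;  ∫_0^1 -9*x^2 dx = -3;  ∫_0^1 18*x dx = 9;
    ∫_0^1 9 dx = 9.
  Sum: 4/7 − 2 + 21/5 − 3/2 − 3 + 9 + 9 = 1139/70.
  ∫_0^1 u'(x)^2 dx = ∫_0^1 (36*x^4 - 72*x^3 + 72*x^2 - 36*x + 9) dx. Term by term:
    ∫_0^1 36*x^4 dx = 36/5;  ∫_0^1 -72*x^3 dx = -18;  ∫_0^1 72*x^2 dx = 24;
    ∫_0^1 -36*x dx = -18;  ∫_0^1 9 dx = 9.
  Sum: 36/5 − 18 + 24 − 18 + 9 = 21/5.
Adding: ||u||_{H^1}^2 = 1139/70 + 21/5 = 1433/70.


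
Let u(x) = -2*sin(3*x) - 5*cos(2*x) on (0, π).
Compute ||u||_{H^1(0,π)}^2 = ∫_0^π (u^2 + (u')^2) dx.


||u||_{H^1(0,π)}^2 = 120 + 165*π/2

u'(x) = 10*sin(2*x) - 6*cos(3*x).
Expand u² and (u')² and integrate term by term on (0, π), using: for integers n ≥ 1, ∫_0^π sin²(nx) dx = ∫_0^π cos²(nx) dx = π/2; for n ≠ n', ∫_0^π sin(nx)sin(n'x) dx = ∫_0^π cos(nx)cos(n'x) dx = 0; and by product-to-sum, ∫_0^π sin(nx)cos(n'x) dx = ½∫_0^π [sin((n+n')x) + sin((n−n')x)] dx, which is 0 when n+n' is even and 2n/(n²−n'²) when n+n' is odd (it need not vanish on (0, π)).
  u² squared terms: (-5)²·∫cos(2x)² dx = 25·π/2 = 25*π/2;  (-2)²·∫sin(3x)² dx = 4·π/2 = 2*π.
  u² cross terms: 2·(-5)·(-2)·∫cos(2x)·sin(3x) dx = 20·(6/5) = 24.
  So ∫_0^π u² dx = 25*π/2 + 2*π + 24 = 24 + 29*π/2.
  (u')² squared terms: (-6)²·∫cos(3x)² dx = 36·π/2 = 18*π;  (10)²·∫sin(2x)² dx = 100·π/2 = 50*π.
  (u')² cross terms: 2·(-6)·(10)·∫cos(3x)·sin(2x) dx = -120·(-4/5) = 96.
  So ∫_0^π (u')² dx = 18*π + 50*π + 96 = 96 + 68*π.
||u||_{H^1}^2 = (24 + 29*π/2) + (96 + 68*π) = 120 + 165*π/2.


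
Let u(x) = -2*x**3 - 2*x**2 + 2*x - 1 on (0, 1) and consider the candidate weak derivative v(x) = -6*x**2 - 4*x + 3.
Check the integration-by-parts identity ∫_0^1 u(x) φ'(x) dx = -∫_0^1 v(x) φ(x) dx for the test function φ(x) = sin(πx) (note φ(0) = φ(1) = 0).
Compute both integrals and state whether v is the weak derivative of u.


LHS = -24/π^3 + 6/π, RHS = -24/π^3 + 4/π. No, v is not the weak derivative of u.

u(x) = -2*x**3 - 2*x**2 + 2*x - 1, classical derivative u'(x) = -6*x**2 - 4*x + 2.
φ(x) = sin(πx), so φ'(x) = π*cos(π*x).
Note φ(0) = φ(1) = 0, so the boundary term u·φ vanishes.
LHS = ∫_0^1 u(x) φ'(x) dx = ∫_0^1 (-2*π*x^3*cos(π*x) - 2*π*x^2*cos(π*x) + 2*π*x*cos(π*x) - π*cos(π*x)) dx. Term by term:
  ∫_0^1 -π*cos(π*x) dx = 0;  ∫_0^1 -2*π*x^2*cos(π*x) dx = 4/π;  ∫_0^1 -2*π*x^3*cos(π*x) dx = -24/π^3 + 6/π;
  ∫_0^1 2*π*x*cos(π*x) dx = -4/π.
Sum: 0 + 4/π + -24/π^3 + 6/π − 4/π = -24/π^3 + 6/π.
So LHS = -24/π^3 + 6/π.
∫_0^1 v(x) φ(x) dx = ∫_0^1 (-6*x^2*sin(π*x) - 4*x*sin(π*x) + 3*sin(π*x)) dx. Term by term:
  ∫_0^1 3*sin(π*x) dx = 6/π;  ∫_0^1 -6*x^2*sin(π*x) dx = -6/π + 24/π^3;  ∫_0^1 -4*x*sin(π*x) dx = -4/π.
Sum: 6/π + -6/π + 24/π^3 − 4/π = -4/π + 24/π^3.
So RHS = -∫_0^1 v(x) φ(x) dx = -24/π^3 + 4/π.
LHS − RHS = 2/π ≠ 0, so the identity fails.
(For a valid weak derivative the identity must hold for EVERY test function, in particular this one. The failure shows v is NOT the weak derivative of u.)
Correct weak derivative would be u'(x) = -6*x**2 - 4*x + 2.


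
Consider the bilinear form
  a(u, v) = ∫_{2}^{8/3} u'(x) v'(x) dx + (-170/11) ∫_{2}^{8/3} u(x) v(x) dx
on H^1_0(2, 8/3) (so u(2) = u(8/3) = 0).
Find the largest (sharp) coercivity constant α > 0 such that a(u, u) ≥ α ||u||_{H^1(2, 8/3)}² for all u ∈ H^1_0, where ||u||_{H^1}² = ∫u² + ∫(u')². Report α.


α = (-680 + 99*π^2)/(11*(4 + 9*π^2))

Coercivity of a(·,·) on H^1_0(2, 8/3) means a(u, u) ≥ α ||u||_{H^1}² for every u ∈ H^1_0.
The interval has length L = 2/3, and Poincaré/coercivity depend only on L. Here a(u, u) = ∫(u')² + (-170/11)·∫u².
Here c = -170/11 < 0 with |c| < (π/L)² = 9*π^2/4, so coercivity still holds. The condition a(u,u) ≥ α||u||_{H^1}² reads (1−α)∫(u')² ≥ (α−c)∫u². Any admissible α is ≤ 1 (rapidly oscillating u have ∫u²/∫(u')² → 0), and α = 1 would force 0 ≥ (1−c)∫u², impossible since c < 1; so 1−α > 0. By the sharp Poincaré inequality on H^1_0 of an interval of length L, ∫(u')² ≥ (π/L)²∫u² with equality for the first sine mode sin(π(x−x₀)/L) (x₀ the left endpoint), so the inequality holds for all u iff (1−α)(π/L)² ≥ α − c, i.e. α ≤ ((π/L)² + c)/((π/L)² + 1) = (1 + c(L/π)²)/(1 + (L/π)²). (Direct route, valid since c ≤ 0: Poincaré gives c∫u² ≥ c(L/π)²∫(u')², so a(u,u) ≥ (1 + c(L/π)²)∫(u')², while ||u||_{H^1}² ≤ (1 + (L/π)²)∫(u')²; dividing yields the same α.) With (π/L)² = 9*π^2/4 and c = -170/11, the largest admissible constant is α = ((π/L)² + c)/((π/L)² + 1).
Simplifying, α = (-680 + 99*π^2)/(11*(4 + 9*π^2)).


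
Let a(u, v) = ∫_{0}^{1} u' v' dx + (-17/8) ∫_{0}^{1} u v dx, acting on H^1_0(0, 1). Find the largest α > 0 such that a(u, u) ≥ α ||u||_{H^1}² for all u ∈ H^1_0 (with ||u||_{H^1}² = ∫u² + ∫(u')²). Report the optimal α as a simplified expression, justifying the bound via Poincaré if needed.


α = (-17/8 + π^2)/(1 + π^2)

Coercivity of a(·,·) on H^1_0(0, 1) means a(u, u) ≥ α ||u||_{H^1}² for every u ∈ H^1_0.
The interval has length L = 1, and Poincaré/coercivity depend only on L. Here a(u, u) = ∫(u')² + (-17/8)·∫u².
Here c = -17/8 < 0 with |c| < (π/L)² = π^2, so coercivity still holds. The condition a(u,u) ≥ α||u||_{H^1}² reads (1−α)∫(u')² ≥ (α−c)∫u². Any admissible α is ≤ 1 (rapidly oscillating u have ∫u²/∫(u')² → 0), and α = 1 would force 0 ≥ (1−c)∫u², impossible since c < 1; so 1−α > 0. By the sharp Poincaré inequality on H^1_0 of an interval of length L, ∫(u')² ≥ (π/L)²∫u² with equality for the first sine mode sin(π(x−x₀)/L) (x₀ the left endpoint), so the inequality holds for all u iff (1−α)(π/L)² ≥ α − c, i.e. α ≤ ((π/L)² + c)/((π/L)² + 1) = (1 + c(L/π)²)/(1 + (L/π)²). (Direct route, valid since c ≤ 0: Poincaré gives c∫u² ≥ c(L/π)²∫(u')², so a(u,u) ≥ (1 + c(L/π)²)∫(u')², while ||u||_{H^1}² ≤ (1 + (L/π)²)∫(u')²; dividing yields the same α.) With (π/L)² = π^2 and c = -17/8, the largest admissible constant is α = ((π/L)² + c)/((π/L)² + 1).
Simplifying, α = (-17/8 + π^2)/(1 + π^2).


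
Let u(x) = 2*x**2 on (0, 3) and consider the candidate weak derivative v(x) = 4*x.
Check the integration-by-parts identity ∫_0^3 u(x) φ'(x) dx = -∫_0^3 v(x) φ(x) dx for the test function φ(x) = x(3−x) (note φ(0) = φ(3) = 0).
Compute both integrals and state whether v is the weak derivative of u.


LHS = -27, RHS = -27. Yes, v = u' weakly.

u(x) = 2*x**2, classical derivative u'(x) = 4*x.
φ(x) = x(3−x), so φ'(x) = 3 - 2*x.
Note φ(0) = φ(3) = 0, so the boundary term u·φ vanishes.
LHS = ∫_0^3 u(x) φ'(x) dx = ∫_0^3 (-4*x^3 + 6*x^2) dx. Term by term:
  ∫_0^3 -4*x^3 dx = -81;  ∫_0^3 6*x^2 dx = 54.
Sum: -81 + 54 = -27.
So LHS = -27.
∫_0^3 v(x) φ(x) dx = ∫_0^3 (-4*x^3 + 12*x^2) dx. Term by term:
  ∫_0^3 -4*x^3 dx = -81;  ∫_0^3 12*x^2 dx = 108.
Sum: -81 + 108 = 27.
So RHS = -∫_0^3 v(x) φ(x) dx = -27.
LHS = RHS, so the identity holds for this test φ.
Moreover u is smooth here and v(x) = u'(x) = 4*x pointwise, so the identity holds for every test function. Hence v is the weak derivative of u.


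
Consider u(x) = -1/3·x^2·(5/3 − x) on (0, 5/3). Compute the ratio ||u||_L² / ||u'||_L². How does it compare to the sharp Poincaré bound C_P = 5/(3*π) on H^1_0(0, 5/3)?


||u||_L² / ||u'||_L² = 5*sqrt(14)/42 < C_P = 5/(3*π).

u(x) = -1/3·x^2·(5/3 − x), so u'(x) = x*(9*x - 10)/9.
u(x) = -1/3·x^2·(5/3 − x) vanishes at x = 0 and x = 5/3, so u ∈ H^1_0(0, 5/3). Differentiate via the product rule and integrate the resulting polynomials term by term.
  ∫_0^5/3 u² dx = ∫_0^5/3 (x^6/9 - 10*x^5/27 + 25*x^4/81) dx. Term by term:
    ∫_0^5/3 x^6/9 dx = 78125/137781;  ∫_0^5/3 -10*x^5/27 dx = -78125/59049;  ∫_0^5/3 25*x^4/81 dx = 15625/19683.
  Sum: 78125/137781 − 78125/59049 + 15625/19683 = 15625/413343.
  ∫_0^5/3 (u')² dx = ∫_0^5/3 (x^4 - 20*x^3/9 + 100*x^2/81) dx. Term by term:
    ∫_0^5/3 x^4 dx = 625/243;  ∫_0^5/3 -20*x^3/9 dx = -3125/729;  ∫_0^5/3 100*x^2/81 dx = 12500/6561.
  Sum: 625/243 − 3125/729 + 12500/6561 = 1250/6561.
∫_0^5/3 u² dx = 15625/413343, so ||u||_L² = 125*sqrt(7)/1701.
∫_0^5/3 (u')² dx = 1250/6561, so ||u'||_L² = 25*sqrt(2)/81.
Ratio ||u||_L² / ||u'||_L² = 5*sqrt(14)/42.
Sharp Poincaré constant on H^1_0(0, 5/3) is C_P = L/π = 5/(3*π), achieved by sin(3*π/5·x).
A polynomial bump cannot attain the sharp Poincaré constant (only the first sine eigenfunction does), so the ratio is strictly less than C_P, consistent with ||u||_L² ≤ C_P ||u'||_L².


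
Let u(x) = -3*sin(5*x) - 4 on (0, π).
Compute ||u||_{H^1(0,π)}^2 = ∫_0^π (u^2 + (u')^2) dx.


||u||_{H^1(0,π)}^2 = 48/5 + 133*π

u'(x) = -15*cos(5*x).
Expand u² and (u')² and integrate term by term on (0, π), using: for integers n ≥ 1, ∫_0^π sin²(nx) dx = ∫_0^π cos²(nx) dx = π/2; for n ≠ n', ∫_0^π sin(nx)sin(n'x) dx = ∫_0^π cos(nx)cos(n'x) dx = 0; and by product-to-sum, ∫_0^π sin(nx)cos(n'x) dx = ½∫_0^π [sin((n+n')x) + sin((n−n')x)] dx, which is 0 when n+n' is even and 2n/(n²−n'²) when n+n' is odd (it need not vanish on (0, π)). For the constant mode: ∫_0^π 1 dx = π, ∫_0^π cos(nx) dx = 0, ∫_0^π sin(nx) dx = (1−(−1)^n)/n.
  u² squared terms: (-4)²·∫1 dx = 16·π = 16*π;  (-3)²·∫sin(5x)² dx = 9·π/2 = 9*π/2.
  u² cross terms: 2·(-4)·(-3)·∫1·sin(5x) dx = 24·(2/5) = 48/5.
  So ∫_0^π u² dx = 16*π + 9*π/2 + 48/5 = 48/5 + 41*π/2.
  (u')² squared terms: (-15)²·∫cos(5x)² dx = 225·π/2 = 225*π/2.
  So ∫_0^π (u')² dx = 225*π/2.
||u||_{H^1}^2 = (48/5 + 41*π/2) + (225*π/2) = 48/5 + 133*π.
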